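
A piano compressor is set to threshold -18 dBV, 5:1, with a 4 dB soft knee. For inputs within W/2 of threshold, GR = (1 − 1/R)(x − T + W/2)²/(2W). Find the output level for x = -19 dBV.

-19.1 dBV

x − T + W/2 = -19 − (-18) + 2 = 1.
GR = (1 − 1/5) × 1² / 8 = 0.8 × 1 / 8 = 0.1 dB.
Output = -19 − 0.1 = -19.1 dBV.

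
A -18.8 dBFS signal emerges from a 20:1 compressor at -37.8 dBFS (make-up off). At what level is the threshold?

Input is 20 dB above T (since output overshoot × R = input overshoot: (-37.8 − T)·20 = -18.8 − T gives T = -38.8 dBFS).
Check: -38.8 + (-18.8 − (-38.8))/20 = -38.8 + 1 = -37.8 dBFS. ✓

-38.8 dBFS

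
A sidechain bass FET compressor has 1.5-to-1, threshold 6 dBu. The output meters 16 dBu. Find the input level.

21 dBu

That's 10 dB above the 6 dBu threshold.
Input overshoot = R × output overshoot = 15 dB → input = 6 + 15 = 21 dBu.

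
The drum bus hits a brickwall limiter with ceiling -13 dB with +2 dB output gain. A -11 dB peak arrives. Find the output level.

-11 dB

The limiter clamps the peak to its -13 dB ceiling.
Output gain then adds 2 dB: -13 + 2 = -11 dB.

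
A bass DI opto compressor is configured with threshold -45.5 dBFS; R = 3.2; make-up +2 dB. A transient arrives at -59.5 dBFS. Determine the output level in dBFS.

-59.5 dBFS is 14 dB below the -45.5 dBFS threshold, so no gain reduction is applied.
Make-up gain adds 2 dB: -59.5 + 2 = -57.5 dBFS.

-57.5 dBFS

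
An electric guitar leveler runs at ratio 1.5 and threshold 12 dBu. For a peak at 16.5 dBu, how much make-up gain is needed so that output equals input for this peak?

1.5 dB

Without make-up, output = threshold + overshoot/1.5 = 12 + 3 = 15 dBu.
Gap to target: 1.5 dB.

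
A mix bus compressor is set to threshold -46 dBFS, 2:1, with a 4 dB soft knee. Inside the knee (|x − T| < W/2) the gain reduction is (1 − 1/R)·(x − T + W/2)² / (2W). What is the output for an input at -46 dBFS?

-46.25 dBFS

x − T + W/2 = -46 − (-46) + 2 = 2.
GR = (1 − 1/2) × 2² / 8 = 0.5 × 4 / 8 = 0.25 dB.
Output = -46 − 0.25 = -46.25 dBFS.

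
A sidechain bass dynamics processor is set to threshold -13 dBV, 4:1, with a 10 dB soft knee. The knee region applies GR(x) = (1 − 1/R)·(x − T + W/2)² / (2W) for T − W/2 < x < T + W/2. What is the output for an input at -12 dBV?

x − T + W/2 = -12 − (-13) + 5 = 6.
GR = (1 − 1/4) × 6² / 20 = 0.75 × 36 / 20 = 1.35 dB.
Output = -12 − 1.35 = -13.35 dBV.

-13.35 dBV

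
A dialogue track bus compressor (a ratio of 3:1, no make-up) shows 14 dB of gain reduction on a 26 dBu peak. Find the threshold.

Gain reduction = 26 − 12 = 14 dB; output overshoot = GR / (R − 1) = 14 / 2 = 7 dB.
Threshold = output − output overshoot = 12 − 7 = 5 dBu.

5 dBu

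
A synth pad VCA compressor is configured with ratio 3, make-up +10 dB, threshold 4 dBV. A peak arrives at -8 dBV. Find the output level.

2 dBV

-8 dBV is 12 dB below the 4 dBV threshold, so no gain reduction is applied.
Make-up gain adds 10 dB: -8 + 10 = 2 dBV.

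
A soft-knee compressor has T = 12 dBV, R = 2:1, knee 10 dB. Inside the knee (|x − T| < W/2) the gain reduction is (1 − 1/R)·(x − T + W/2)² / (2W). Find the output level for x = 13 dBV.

12.1 dBV

x − T + W/2 = 13 − 12 + 5 = 6.
GR = (1 − 1/2) × 6² / 20 = 0.5 × 36 / 20 = 0.9 dB.
Output = 13 − 0.9 = 12.1 dBV.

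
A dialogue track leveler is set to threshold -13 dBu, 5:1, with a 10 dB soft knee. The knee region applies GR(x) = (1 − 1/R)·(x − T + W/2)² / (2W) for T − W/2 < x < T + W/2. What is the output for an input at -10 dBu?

x − T + W/2 = -10 − (-13) + 5 = 8.
GR = (1 − 1/5) × 8² / 20 = 0.8 × 64 / 20 = 2.56 dB.
Output = -10 − 2.56 = -12.56 dBu.

-12.56 dBu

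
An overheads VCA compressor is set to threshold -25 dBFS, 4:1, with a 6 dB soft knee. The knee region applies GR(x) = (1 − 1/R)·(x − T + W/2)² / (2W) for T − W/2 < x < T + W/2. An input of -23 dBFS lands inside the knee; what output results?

x − T + W/2 = -23 − (-25) + 3 = 5.
GR = (1 − 1/4) × 5² / 12 = 0.75 × 25 / 12 = 1.5625 dB.
Output = -23 − 1.5625 = -24.5625 dBFS.

-24.5625 dBFS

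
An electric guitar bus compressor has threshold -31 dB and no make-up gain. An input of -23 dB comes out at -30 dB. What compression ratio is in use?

Input overshoot = -23 − (-31) = 8 dB; output overshoot = -30 − (-31) = 1 dB.
Ratio = 8 / 1 = 8.

8:1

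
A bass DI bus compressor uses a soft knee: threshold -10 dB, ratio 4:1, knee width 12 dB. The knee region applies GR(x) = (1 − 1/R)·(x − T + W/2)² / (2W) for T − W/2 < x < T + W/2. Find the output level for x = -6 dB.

-9.125 dB

x − T + W/2 = -6 − (-10) + 6 = 10.
GR = (1 − 1/4) × 10² / 24 = 0.75 × 100 / 24 = 3.125 dB.
Output = -6 − 3.125 = -9.125 dB.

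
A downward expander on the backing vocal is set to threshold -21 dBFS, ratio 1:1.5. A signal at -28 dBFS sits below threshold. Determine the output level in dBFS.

-31.5 dBFS

Below threshold, a 1:1.5 expander applies gain = (1.5−1)×(T − x) of attenuation.
(1.5−1) × 7 = 3.5 dB, so output = -28 − 3.5 = -31.5 dBFS.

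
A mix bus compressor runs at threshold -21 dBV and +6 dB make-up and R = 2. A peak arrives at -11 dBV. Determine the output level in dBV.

-10 dBV

-11 dBV sits 10 dB over threshold.
2:1 compression reduces that to 10/2 = 5 dB over.
So the level is -21 + 5 = -16 dBV; make-up adds 6 dB, giving -10 dBV.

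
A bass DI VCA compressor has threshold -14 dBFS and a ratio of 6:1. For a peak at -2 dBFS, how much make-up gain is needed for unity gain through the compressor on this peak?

The peak compresses to -14 + 12/6 = -12 dBFS.
To reach -2 dBFS requires -2 − (-12) = 10 dB of make-up.

10 dB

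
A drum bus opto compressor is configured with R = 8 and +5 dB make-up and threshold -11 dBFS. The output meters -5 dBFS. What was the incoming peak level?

-3 dBFS

Stripping the +5 dB make-up gives -10 dBFS at the gain stage.
The compressed level sits -10 − (-11) = 1 dB over threshold.
Undo the ratio: input overshoot = 1 × 8 = 8 dB, giving input = -3 dBFS.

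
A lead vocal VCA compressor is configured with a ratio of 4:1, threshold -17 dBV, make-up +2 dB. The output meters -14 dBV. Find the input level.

-13 dBV

Stripping the +2 dB make-up gives -16 dBV at the gain stage.
That's 1 dB above the -17 dBV threshold.
Undo the ratio: input overshoot = 1 × 4 = 4 dB, giving input = -13 dBV.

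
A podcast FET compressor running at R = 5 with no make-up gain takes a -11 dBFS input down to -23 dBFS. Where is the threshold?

Gain reduction = -11 − (-23) = 12 dB; output overshoot = GR / (R − 1) = 12 / 4 = 3 dB.
Threshold = output − output overshoot = -23 − 3 = -26 dBFS.

-26 dBFS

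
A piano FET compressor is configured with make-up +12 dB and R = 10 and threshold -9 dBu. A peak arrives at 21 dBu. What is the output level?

6 dBu

Overshoot: 21 − (-9) = 30 dB.
At 10:1 the overshoot is divided by 10, leaving 3 dB above threshold.
So the level is -9 + 3 = -6 dBu; make-up adds 12 dB, giving 6 dBu.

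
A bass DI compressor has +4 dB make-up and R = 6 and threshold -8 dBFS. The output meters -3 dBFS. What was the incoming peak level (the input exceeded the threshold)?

Before make-up, the level was -3 − 4 = -7 dBFS.
Post-compression overshoot = -7 − (-8) = 1 dB.
Undo the ratio: input overshoot = 1 × 6 = 6 dB, giving input = -2 dBFS.

-2 dBFS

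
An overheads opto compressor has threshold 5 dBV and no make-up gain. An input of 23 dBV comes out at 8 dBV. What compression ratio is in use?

6:1

Input overshoot = 23 − 5 = 18 dB; output overshoot = 8 − 5 = 3 dB.
Ratio = 18 / 3 = 6.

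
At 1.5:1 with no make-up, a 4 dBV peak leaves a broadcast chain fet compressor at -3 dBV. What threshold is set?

Let T be the threshold. Output overshoot = (input overshoot)/R, so -3 − T = (4 − T)/1.5.
1.5·(-3 − T) = 4 − T → 0.5·T = -4.5 − 4 = -8.5.
T = -8.5/0.5 = -17 dBV.

-17 dBV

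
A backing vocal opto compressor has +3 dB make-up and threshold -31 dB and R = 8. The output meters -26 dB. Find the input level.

Remove make-up: -26 − 3 = -29 dB.
Post-compression overshoot = -29 − (-31) = 2 dB.
Input overshoot = R × output overshoot = 16 dB → input = -31 + 16 = -15 dB.

-15 dB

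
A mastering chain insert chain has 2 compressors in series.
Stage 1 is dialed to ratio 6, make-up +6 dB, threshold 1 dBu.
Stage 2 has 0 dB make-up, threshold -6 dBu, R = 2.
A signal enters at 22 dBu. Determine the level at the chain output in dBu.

Stage 1: 22 dBu is 21 dB over 1 dBu; at 6:1 that becomes 3.5 dB over, giving 4.5 dBu; +6 dB make-up → 10.5 dBu.
Stage 2: 10.5 dBu is 16.5 dB over -6 dBu; at 2:1 that becomes 8.25 dB over, giving 2.25 dBu.

2.25 dBu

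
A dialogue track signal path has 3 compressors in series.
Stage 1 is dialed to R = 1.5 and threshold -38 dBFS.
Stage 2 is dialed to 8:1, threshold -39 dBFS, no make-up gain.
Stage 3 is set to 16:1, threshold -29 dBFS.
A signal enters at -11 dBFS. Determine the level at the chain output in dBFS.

-36.625 dBFS

Stage 1: overshoot 27 dB → 27/1.5 = 18 dB → -20 dBFS.
Stage 2: 19 dB above -39 dBFS, reduced 8:1 to 2.375 dB above → -36.625 dBFS.
Stage 3: -36.625 dBFS is at or below the -29 dBFS threshold — no compression; output -36.625 dBFS.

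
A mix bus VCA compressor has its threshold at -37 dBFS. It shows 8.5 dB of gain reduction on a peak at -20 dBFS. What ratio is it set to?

2:1

Input overshoot = -20 − (-37) = 17 dB.
Output overshoot = 17 − 8.5 = 8.5 dB.
Ratio = input overshoot / output overshoot = 17 / 8.5 = 2.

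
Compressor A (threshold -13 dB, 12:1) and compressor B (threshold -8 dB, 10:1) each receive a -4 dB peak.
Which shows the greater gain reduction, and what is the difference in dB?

A: 9 dB over, compressed to 0.75 dB over, so 8.25 dB of GR.
B: 4 dB over, compressed to 0.4 dB over, so 3.6 dB of GR.
A applies 4.65 dB more gain reduction.

A, by 4.65 dB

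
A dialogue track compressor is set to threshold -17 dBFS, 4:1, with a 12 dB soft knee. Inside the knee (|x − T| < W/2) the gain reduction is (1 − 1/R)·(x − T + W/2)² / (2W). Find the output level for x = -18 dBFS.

x − T + W/2 = -18 − (-17) + 6 = 5.
GR = (1 − 1/4) × 5² / 24 = 0.75 × 25 / 24 = 0.78125 dB.
Output = -18 − 0.78125 = -18.78125 dBFS.

-18.78125 dBFS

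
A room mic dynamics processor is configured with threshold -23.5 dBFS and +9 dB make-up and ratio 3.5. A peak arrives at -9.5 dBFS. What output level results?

Overshoot: -9.5 − (-23.5) = 14 dB.
3.5:1 compression reduces that to 14/3.5 = 4 dB over.
Output = -23.5 + 4 = -19.5 dBFS; make-up adds 9 dB, giving -10.5 dBFS.

-10.5 dBFS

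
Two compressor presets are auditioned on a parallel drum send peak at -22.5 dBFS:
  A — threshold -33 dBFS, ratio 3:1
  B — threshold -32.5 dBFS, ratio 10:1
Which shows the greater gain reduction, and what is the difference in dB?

B, by 2 dB

A: GR = 10.5 − 10.5/3 = 7 dB.
B: GR = 10 − 10/10 = 9 dB.
B reduces 2 dB more.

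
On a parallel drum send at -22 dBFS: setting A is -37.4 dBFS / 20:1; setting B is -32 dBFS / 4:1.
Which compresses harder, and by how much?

A, by 7.13 dB

A: 15.4 dB over, compressed to 0.77 dB over, so 14.63 dB of GR.
B: 10 dB over, compressed to 2.5 dB over, so 7.5 dB of GR.
A applies 7.13 dB more gain reduction.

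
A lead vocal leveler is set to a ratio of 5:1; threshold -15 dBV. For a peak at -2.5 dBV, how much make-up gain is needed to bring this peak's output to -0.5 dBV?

12 dB

The peak compresses to -15 + 12.5/5 = -12.5 dBV.
To reach -0.5 dBV requires -0.5 − (-12.5) = 12 dB of make-up.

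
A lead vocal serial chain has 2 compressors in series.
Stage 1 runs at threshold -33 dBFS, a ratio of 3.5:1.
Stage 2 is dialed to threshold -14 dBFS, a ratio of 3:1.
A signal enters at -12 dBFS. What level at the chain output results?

Stage 1: -12 dBFS is 21 dB over -33 dBFS; at 3.5:1 that becomes 6 dB over, giving -27 dBFS.
Stage 2: below threshold (-27 ≤ -14); passes unchanged; output -27 dBFS.

-27 dBFS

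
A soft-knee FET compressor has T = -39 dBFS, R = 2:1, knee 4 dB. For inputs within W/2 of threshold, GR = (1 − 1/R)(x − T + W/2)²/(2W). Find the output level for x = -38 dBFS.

-38.5625 dBFS

x − T + W/2 = -38 − (-39) + 2 = 3.
GR = (1 − 1/2) × 3² / 8 = 0.5 × 9 / 8 = 0.5625 dB.
Output = -38 − 0.5625 = -38.5625 dBFS.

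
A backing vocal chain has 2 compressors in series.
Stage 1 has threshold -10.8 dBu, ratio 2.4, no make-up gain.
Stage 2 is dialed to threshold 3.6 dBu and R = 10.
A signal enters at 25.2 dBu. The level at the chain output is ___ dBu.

Stage 1: 36 dB above -10.8 dBu, reduced 2.4:1 to 15 dB above → 4.2 dBu.
Stage 2: overshoot 0.6 dB → 0.6/10 = 0.06 dB → 3.66 dBu.

3.66 dBu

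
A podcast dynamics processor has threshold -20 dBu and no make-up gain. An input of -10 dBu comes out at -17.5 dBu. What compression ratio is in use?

4:1

Input overshoot = -10 − (-20) = 10 dB; output overshoot = -17.5 − (-20) = 2.5 dB.
Ratio = 10 / 2.5 = 4.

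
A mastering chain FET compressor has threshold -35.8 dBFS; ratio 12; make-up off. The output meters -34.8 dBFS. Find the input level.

-23.8 dBFS

Post-compression overshoot = -34.8 − (-35.8) = 1 dB.
Undo the ratio: input overshoot = 1 × 12 = 12 dB, giving input = -23.8 dBFS.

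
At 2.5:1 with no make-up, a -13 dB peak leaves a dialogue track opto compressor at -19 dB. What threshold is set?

-23 dB

Input is 10 dB above T (since output overshoot × R = input overshoot: (-19 − T)·2.5 = -13 − T gives T = -23 dB).
Check: -23 + (-13 − (-23))/2.5 = -23 + 4 = -19 dB. ✓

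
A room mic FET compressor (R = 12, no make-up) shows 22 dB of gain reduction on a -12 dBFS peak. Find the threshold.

-36 dBFS

Let T be the threshold. Output overshoot = (input overshoot)/R, so -34 − T = (-12 − T)/12.
12·(-34 − T) = -12 − T → 11·T = -408 − (-12) = -396.
T = -396/11 = -36 dBFS.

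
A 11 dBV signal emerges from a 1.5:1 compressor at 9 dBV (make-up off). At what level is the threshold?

5 dBV

Gain reduction = 11 − 9 = 2 dB; output overshoot = GR / (R − 1) = 2 / 0.5 = 4 dB.
Threshold = output − output overshoot = 9 − 4 = 5 dBV.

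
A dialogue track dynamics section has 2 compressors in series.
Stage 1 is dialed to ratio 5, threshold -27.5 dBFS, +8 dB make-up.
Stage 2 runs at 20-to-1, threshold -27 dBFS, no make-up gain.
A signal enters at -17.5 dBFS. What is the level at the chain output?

Stage 1: -17.5 dBFS is 10 dB over -27.5 dBFS; at 5:1 that becomes 2 dB over, giving -25.5 dBFS; +8 dB make-up → -17.5 dBFS.
Stage 2: overshoot 9.5 dB → 9.5/20 = 0.475 dB → -26.525 dBFS.

-26.525 dBFS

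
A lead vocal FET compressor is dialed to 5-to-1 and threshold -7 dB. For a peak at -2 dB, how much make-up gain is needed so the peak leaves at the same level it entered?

The peak compresses to -7 + 5/5 = -6 dB.
To reach -2 dB requires -2 − (-6) = 4 dB of make-up.

4 dB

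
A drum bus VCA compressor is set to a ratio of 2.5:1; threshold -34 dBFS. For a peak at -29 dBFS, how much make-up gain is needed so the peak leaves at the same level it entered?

Overshoot 5 dB → 5/2.5 = 2 dB after compression, so the compressed level is -34 + 2 = -32 dBFS.
Make-up = target − compressed = -29 − (-32) = 3 dB.

3 dB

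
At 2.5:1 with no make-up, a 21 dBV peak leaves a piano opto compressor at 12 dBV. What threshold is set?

Let T be the threshold. Output overshoot = (input overshoot)/R, so 12 − T = (21 − T)/2.5.
2.5·(12 − T) = 21 − T → 1.5·T = 30 − 21 = 9.
T = 9/1.5 = 6 dBV.

6 dBV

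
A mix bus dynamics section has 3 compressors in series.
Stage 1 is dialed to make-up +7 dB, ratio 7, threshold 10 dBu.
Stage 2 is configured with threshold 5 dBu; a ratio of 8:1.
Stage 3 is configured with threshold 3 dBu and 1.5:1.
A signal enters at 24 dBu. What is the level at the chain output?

Stage 1: 24 dBu is 14 dB over 10 dBu; at 7:1 that becomes 2 dB over, giving 12 dBu; +7 dB make-up → 19 dBu.
Stage 2: 19 dBu is 14 dB over 5 dBu; at 8:1 that becomes 1.75 dB over, giving 6.75 dBu.
Stage 3: 6.75 dBu is 3.75 dB over 3 dBu; at 1.5:1 that becomes 2.5 dB over, giving 5.5 dBu.

5.5 dBu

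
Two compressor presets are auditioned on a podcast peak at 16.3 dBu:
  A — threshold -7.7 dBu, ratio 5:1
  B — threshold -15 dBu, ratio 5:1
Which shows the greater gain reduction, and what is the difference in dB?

A: 24 dB over, compressed to 4.8 dB over, so 19.2 dB of GR.
B: 31.3 dB over, compressed to 6.26 dB over, so 25.04 dB of GR.
Difference: 5.84 dB in favour of B.

B, by 5.84 dB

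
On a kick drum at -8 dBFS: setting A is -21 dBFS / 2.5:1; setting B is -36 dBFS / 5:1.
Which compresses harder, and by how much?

A: 13 dB over, compressed to 5.2 dB over, so 7.8 dB of GR.
B: 28 dB over, compressed to 5.6 dB over, so 22.4 dB of GR.
B applies 14.6 dB more gain reduction.

B, by 14.6 dB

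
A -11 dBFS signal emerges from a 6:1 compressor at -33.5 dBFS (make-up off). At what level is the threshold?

Input is 27 dB above T (since output overshoot × R = input overshoot: (-33.5 − T)·6 = -11 − T gives T = -38 dBFS).
Check: -38 + (-11 − (-38))/6 = -38 + 4.5 = -33.5 dBFS. ✓

-38 dBFS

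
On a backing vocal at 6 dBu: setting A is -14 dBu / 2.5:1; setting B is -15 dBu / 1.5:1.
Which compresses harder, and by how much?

A: 20 dB over, compressed to 8 dB over, so 12 dB of GR.
B: 21 dB over, compressed to 14 dB over, so 7 dB of GR.
A reduces 5 dB more.

A, by 5 dB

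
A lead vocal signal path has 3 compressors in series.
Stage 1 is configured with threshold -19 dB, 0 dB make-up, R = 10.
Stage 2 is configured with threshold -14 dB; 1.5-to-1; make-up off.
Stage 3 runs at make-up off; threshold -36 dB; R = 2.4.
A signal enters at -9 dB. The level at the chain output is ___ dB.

Stage 1: 10 dB above -19 dB, reduced 10:1 to 1 dB above → -18 dB.
Stage 2: -18 dB is at or below the -14 dB threshold — no compression; output -18 dB.
Stage 3: 18 dB above -36 dB, reduced 2.4:1 to 7.5 dB above → -28.5 dB.

-28.5 dB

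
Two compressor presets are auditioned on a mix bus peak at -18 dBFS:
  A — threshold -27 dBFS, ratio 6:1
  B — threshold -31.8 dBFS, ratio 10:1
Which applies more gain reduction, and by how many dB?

B, by 4.92 dB

A: GR = 9 − 9/6 = 7.5 dB.
B: GR = 13.8 − 13.8/10 = 12.42 dB.
Difference: 4.92 dB in favour of B.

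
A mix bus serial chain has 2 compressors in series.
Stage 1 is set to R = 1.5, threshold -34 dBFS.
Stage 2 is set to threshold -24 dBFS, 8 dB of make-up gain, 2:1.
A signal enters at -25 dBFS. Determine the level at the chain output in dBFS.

Stage 1: 9 dB above -34 dBFS, reduced 1.5:1 to 6 dB above → -28 dBFS.
Stage 2: -28 dBFS is at or below the -24 dBFS threshold — no compression; make-up brings it to -20 dBFS.

-20 dBFS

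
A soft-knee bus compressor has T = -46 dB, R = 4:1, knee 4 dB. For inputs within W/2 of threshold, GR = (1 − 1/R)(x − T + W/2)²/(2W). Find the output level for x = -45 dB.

-45.84375 dB

x − T + W/2 = -45 − (-46) + 2 = 3.
GR = (1 − 1/4) × 3² / 8 = 0.75 × 9 / 8 = 0.84375 dB.
Output = -45 − 0.84375 = -45.84375 dB.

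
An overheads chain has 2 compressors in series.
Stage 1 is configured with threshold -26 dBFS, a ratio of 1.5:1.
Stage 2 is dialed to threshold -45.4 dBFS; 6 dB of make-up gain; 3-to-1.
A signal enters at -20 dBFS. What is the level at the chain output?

Stage 1: overshoot 6 dB → 6/1.5 = 4 dB → -22 dBFS.
Stage 2: overshoot 23.4 dB → 23.4/3 = 7.8 dB → -37.6 dBFS; +6 dB make-up → -31.6 dBFS.

-31.6 dBFS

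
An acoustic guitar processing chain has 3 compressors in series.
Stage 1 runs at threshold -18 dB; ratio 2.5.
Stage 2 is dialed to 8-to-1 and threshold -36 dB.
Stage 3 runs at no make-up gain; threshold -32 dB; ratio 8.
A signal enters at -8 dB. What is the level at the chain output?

-33.25 dB

Stage 1: 10 dB above -18 dB, reduced 2.5:1 to 4 dB above → -14 dB.
Stage 2: overshoot 22 dB → 22/8 = 2.75 dB → -33.25 dB.
Stage 3: -33.25 dB ≤ -32 dB, so stage 3 doesn't engage; output -33.25 dB.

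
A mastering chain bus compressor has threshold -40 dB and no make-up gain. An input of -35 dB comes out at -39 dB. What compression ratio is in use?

5:1

Input overshoot = -35 − (-40) = 5 dB; output overshoot = -39 − (-40) = 1 dB.
Ratio = 5 / 1 = 5.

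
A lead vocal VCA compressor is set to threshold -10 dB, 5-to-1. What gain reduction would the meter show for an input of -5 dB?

Overshoot = -5 − (-10) = 5 dB.
After 5:1 compression the overshoot becomes 5/5 = 1 dB.
So the signal is attenuated by 5 − 1 = 4 dB.

4 dB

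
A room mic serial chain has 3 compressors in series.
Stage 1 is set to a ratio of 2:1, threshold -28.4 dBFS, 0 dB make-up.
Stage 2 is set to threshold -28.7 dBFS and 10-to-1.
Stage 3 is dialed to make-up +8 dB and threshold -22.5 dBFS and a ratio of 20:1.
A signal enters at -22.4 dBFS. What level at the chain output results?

-20.37 dBFS

Stage 1: overshoot 6 dB → 6/2 = 3 dB → -25.4 dBFS.
Stage 2: overshoot 3.3 dB → 3.3/10 = 0.33 dB → -28.37 dBFS.
Stage 3: -28.37 dBFS is at or below the -22.5 dBFS threshold — no compression; make-up brings it to -20.37 dBFS.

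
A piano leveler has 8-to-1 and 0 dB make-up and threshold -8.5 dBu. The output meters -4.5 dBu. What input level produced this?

The compressed level sits -4.5 − (-8.5) = 4 dB over threshold.
Input overshoot = R × output overshoot = 32 dB → input = -8.5 + 32 = 23.5 dBu.

23.5 dBu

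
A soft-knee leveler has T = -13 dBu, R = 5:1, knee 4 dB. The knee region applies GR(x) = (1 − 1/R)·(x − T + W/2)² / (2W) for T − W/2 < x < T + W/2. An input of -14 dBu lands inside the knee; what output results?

x − T + W/2 = -14 − (-13) + 2 = 1.
GR = (1 − 1/5) × 1² / 8 = 0.8 × 1 / 8 = 0.1 dB.
Output = -14 − 0.1 = -14.1 dBu.

-14.1 dBu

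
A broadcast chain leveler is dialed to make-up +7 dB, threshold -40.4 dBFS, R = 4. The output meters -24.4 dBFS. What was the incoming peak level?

Remove make-up: -24.4 − 7 = -31.4 dBFS.
That's 9 dB above the -40.4 dBFS threshold.
Input overshoot = R × output overshoot = 36 dB → input = -40.4 + 36 = -4.4 dBFS.

-4.4 dBFS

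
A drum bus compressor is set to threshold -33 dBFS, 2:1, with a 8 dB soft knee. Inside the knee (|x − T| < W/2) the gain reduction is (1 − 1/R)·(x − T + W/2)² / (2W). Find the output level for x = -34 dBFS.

x − T + W/2 = -34 − (-33) + 4 = 3.
GR = (1 − 1/2) × 3² / 16 = 0.5 × 9 / 16 = 0.28125 dB.
Output = -34 − 0.28125 = -34.28125 dBFS.

-34.28125 dBFS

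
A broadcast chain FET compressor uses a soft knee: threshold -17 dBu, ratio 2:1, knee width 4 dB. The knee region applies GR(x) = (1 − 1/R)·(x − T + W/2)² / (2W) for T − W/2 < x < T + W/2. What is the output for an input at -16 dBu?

-16.5625 dBu

x − T + W/2 = -16 − (-17) + 2 = 3.
GR = (1 − 1/2) × 3² / 8 = 0.5 × 9 / 8 = 0.5625 dB.
Output = -16 − 0.5625 = -16.5625 dBu.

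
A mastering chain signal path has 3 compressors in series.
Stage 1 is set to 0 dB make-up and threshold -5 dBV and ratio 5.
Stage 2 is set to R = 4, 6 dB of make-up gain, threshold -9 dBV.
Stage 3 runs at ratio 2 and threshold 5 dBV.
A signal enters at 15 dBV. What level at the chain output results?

Stage 1: overshoot 20 dB → 20/5 = 4 dB → -1 dBV.
Stage 2: overshoot 8 dB → 8/4 = 2 dB → -7 dBV; +6 dB make-up → -1 dBV.
Stage 3: -1 dBV is at or below the 5 dBV threshold — no compression; output -1 dBV.

-1 dBV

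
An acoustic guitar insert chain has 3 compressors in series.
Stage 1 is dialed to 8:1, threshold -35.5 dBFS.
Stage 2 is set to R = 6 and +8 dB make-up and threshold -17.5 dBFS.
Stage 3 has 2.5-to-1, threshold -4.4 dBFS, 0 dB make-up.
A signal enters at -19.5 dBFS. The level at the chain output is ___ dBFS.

-25.5 dBFS

Stage 1: 16 dB above -35.5 dBFS, reduced 8:1 to 2 dB above → -33.5 dBFS.
Stage 2: -33.5 dBFS is at or below the -17.5 dBFS threshold — no compression; make-up brings it to -25.5 dBFS.
Stage 3: below threshold (-25.5 ≤ -4.4); passes unchanged; output -25.5 dBFS.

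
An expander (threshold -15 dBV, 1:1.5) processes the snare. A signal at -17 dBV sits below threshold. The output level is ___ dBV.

Undershoot = (-15) − (-17) = 2 dB.
At 1:1.5, that expands to 3 dB under threshold.
Output = -15 − 3 = -18 dBV.

-18 dBV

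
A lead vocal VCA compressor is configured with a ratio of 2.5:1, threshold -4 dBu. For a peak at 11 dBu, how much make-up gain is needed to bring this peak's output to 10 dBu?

Overshoot 15 dB → 15/2.5 = 6 dB after compression, so the compressed level is -4 + 6 = 2 dBu.
Make-up = target − compressed = 10 − 2 = 8 dB.

8 dB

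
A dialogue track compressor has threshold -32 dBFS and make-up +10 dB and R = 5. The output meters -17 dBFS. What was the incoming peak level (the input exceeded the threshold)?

-7 dBFS

Before make-up, the level was -17 − 10 = -27 dBFS.
Post-compression overshoot = -27 − (-32) = 5 dB.
Input overshoot = R × output overshoot = 25 dB → input = -32 + 25 = -7 dBFS.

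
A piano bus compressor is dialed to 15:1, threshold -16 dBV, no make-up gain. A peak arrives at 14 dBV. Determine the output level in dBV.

The input is 30 dB above the -16 dBV threshold.
15:1 compression reduces that to 30/15 = 2 dB over.
That puts the output at -14 dBV.

-14 dBV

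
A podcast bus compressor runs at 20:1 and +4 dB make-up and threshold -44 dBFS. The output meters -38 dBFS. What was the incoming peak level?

-4 dBFS

Stripping the +4 dB make-up gives -42 dBFS at the gain stage.
The compressed level sits -42 − (-44) = 2 dB over threshold.
Input overshoot = R × output overshoot = 40 dB → input = -44 + 40 = -4 dBFS.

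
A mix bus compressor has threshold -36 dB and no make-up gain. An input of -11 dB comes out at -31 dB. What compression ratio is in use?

Input overshoot = -11 − (-36) = 25 dB; output overshoot = -31 − (-36) = 5 dB.
Ratio = 25 / 5 = 5.

5:1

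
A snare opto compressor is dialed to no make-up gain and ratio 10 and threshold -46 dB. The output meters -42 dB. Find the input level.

The compressed level sits -42 − (-46) = 4 dB over threshold.
Input overshoot = R × output overshoot = 40 dB → input = -46 + 40 = -6 dB.

-6 dB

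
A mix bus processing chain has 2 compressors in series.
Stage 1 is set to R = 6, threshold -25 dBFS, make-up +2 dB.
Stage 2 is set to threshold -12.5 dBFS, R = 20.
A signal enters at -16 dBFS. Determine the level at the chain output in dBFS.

-21.5 dBFS

Stage 1: 9 dB above -25 dBFS, reduced 6:1 to 1.5 dB above → -23.5 dBFS; +2 dB make-up → -21.5 dBFS.
Stage 2: below threshold (-21.5 ≤ -12.5); passes unchanged; output -21.5 dBFS.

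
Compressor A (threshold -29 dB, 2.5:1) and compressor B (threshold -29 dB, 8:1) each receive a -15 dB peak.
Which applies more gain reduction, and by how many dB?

A: overshoot 14 dB → output overshoot 5.6 dB → GR 8.4 dB.
B: overshoot 14 dB → output overshoot 1.75 dB → GR 12.25 dB.
Difference: 3.85 dB in favour of B.

B, by 3.85 dB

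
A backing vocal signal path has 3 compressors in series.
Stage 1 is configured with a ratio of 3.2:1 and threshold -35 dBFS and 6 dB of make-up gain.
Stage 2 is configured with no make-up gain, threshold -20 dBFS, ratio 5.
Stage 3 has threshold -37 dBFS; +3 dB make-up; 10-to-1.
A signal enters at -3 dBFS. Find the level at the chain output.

Stage 1: overshoot 32 dB → 32/3.2 = 10 dB → -25 dBFS; +6 dB make-up → -19 dBFS.
Stage 2: 1 dB above -20 dBFS, reduced 5:1 to 0.2 dB above → -19.8 dBFS.
Stage 3: overshoot 17.2 dB → 17.2/10 = 1.72 dB → -35.28 dBFS; +3 dB make-up → -32.28 dBFS.

-32.28 dBFS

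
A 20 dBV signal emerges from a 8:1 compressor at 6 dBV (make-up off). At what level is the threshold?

Input is 16 dB above T (since output overshoot × R = input overshoot: (6 − T)·8 = 20 − T gives T = 4 dBV).
Check: 4 + (20 − 4)/8 = 4 + 2 = 6 dBV. ✓

4 dBV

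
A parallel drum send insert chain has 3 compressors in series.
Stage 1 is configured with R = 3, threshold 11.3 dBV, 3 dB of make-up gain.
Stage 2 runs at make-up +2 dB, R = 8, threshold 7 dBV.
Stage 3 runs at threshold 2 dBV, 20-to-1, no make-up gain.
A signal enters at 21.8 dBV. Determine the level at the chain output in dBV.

2.4175 dBV

Stage 1: 10.5 dB above 11.3 dBV, reduced 3:1 to 3.5 dB above → 14.8 dBV; +3 dB make-up → 17.8 dBV.
Stage 2: 17.8 dBV is 10.8 dB over 7 dBV; at 8:1 that becomes 1.35 dB over, giving 8.35 dBV; +2 dB make-up → 10.35 dBV.
Stage 3: overshoot 8.35 dB → 8.35/20 = 0.4175 dB → 2.4175 dBV.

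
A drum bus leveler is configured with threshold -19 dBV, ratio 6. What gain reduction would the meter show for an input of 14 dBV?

27.5 dB

Overshoot = 14 − (-19) = 33 dB.
At 6:1, output sits 33/6 = 5.5 dB above threshold.
GR = overshoot in − overshoot out = 33 − 5.5 = 27.5 dB.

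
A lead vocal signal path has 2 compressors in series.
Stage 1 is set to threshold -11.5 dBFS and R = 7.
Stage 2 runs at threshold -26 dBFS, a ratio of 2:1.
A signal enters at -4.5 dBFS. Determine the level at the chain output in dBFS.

-18.25 dBFS

Stage 1: -4.5 dBFS is 7 dB over -11.5 dBFS; at 7:1 that becomes 1 dB over, giving -10.5 dBFS.
Stage 2: 15.5 dB above -26 dBFS, reduced 2:1 to 7.75 dB above → -18.25 dBFS.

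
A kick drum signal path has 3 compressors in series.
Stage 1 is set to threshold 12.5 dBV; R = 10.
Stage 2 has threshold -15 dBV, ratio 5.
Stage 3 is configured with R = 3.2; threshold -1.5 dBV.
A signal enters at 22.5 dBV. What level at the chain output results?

-9.3 dBV

Stage 1: overshoot 10 dB → 10/10 = 1 dB → 13.5 dBV.
Stage 2: overshoot 28.5 dB → 28.5/5 = 5.7 dB → -9.3 dBV.
Stage 3: below threshold (-9.3 ≤ -1.5); passes unchanged; output -9.3 dBV.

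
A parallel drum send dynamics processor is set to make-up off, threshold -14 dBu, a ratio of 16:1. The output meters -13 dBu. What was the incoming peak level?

Post-compression overshoot = -13 − (-14) = 1 dB.
Before 16:1 compression the overshoot was 1 × 16 = 16 dB, so input = -14 + 16 = 2 dBu.

2 dBu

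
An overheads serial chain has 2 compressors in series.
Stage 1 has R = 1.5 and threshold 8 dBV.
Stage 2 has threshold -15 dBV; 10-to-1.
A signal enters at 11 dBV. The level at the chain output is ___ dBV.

Stage 1: 3 dB above 8 dBV, reduced 1.5:1 to 2 dB above → 10 dBV.
Stage 2: overshoot 25 dB → 25/10 = 2.5 dB → -12.5 dBV.

-12.5 dBV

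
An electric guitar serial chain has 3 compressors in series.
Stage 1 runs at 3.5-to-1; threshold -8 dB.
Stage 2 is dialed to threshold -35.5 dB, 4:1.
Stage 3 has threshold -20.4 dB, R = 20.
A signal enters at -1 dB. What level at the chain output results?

-28.125 dB

Stage 1: 7 dB above -8 dB, reduced 3.5:1 to 2 dB above → -6 dB.
Stage 2: 29.5 dB above -35.5 dB, reduced 4:1 to 7.375 dB above → -28.125 dB.
Stage 3: -28.125 dB is at or below the -20.4 dB threshold — no compression; output -28.125 dB.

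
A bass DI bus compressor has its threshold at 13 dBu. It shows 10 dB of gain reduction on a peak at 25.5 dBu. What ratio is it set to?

Input overshoot = 25.5 − 13 = 12.5 dB.
Output overshoot = 12.5 − 10 = 2.5 dB.
Ratio = input overshoot / output overshoot = 12.5 / 2.5 = 5.

5:1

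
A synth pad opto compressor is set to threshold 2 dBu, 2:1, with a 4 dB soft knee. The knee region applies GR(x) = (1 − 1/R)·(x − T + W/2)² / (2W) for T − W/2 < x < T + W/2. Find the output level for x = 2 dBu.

x − T + W/2 = 2 − 2 + 2 = 2.
GR = (1 − 1/2) × 2² / 8 = 0.5 × 4 / 8 = 0.25 dB.
Output = 2 − 0.25 = 1.75 dBu.

1.75 dBu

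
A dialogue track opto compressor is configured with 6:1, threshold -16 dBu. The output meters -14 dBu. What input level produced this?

The compressed level sits -14 − (-16) = 2 dB over threshold.
Undo the ratio: input overshoot = 2 × 6 = 12 dB, giving input = -4 dBu.

-4 dBu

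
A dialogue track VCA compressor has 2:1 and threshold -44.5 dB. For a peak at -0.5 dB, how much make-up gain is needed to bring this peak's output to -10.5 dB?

12 dB

Overshoot 44 dB → 44/2 = 22 dB after compression, so the compressed level is -44.5 + 22 = -22.5 dB.
Make-up = target − compressed = -10.5 − (-22.5) = 12 dB.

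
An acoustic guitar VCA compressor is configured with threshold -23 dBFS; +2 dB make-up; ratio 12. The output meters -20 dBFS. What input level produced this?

-11 dBFS

Before make-up, the level was -20 − 2 = -22 dBFS.
That's 1 dB above the -23 dBFS threshold.
Input overshoot = R × output overshoot = 12 dB → input = -23 + 12 = -11 dBFS.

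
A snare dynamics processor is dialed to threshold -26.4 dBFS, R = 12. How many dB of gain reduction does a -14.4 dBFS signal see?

Overshoot = -14.4 − (-26.4) = 12 dB.
A 12:1 ratio leaves 1 dB of that excess.
Gain reduction = 12 − 1 = 11 dB.

11 dB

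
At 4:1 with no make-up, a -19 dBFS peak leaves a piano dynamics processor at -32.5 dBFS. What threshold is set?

Input is 18 dB above T (since output overshoot × R = input overshoot: (-32.5 − T)·4 = -19 − T gives T = -37 dBFS).
Check: -37 + (-19 − (-37))/4 = -37 + 4.5 = -32.5 dBFS. ✓

-37 dBFS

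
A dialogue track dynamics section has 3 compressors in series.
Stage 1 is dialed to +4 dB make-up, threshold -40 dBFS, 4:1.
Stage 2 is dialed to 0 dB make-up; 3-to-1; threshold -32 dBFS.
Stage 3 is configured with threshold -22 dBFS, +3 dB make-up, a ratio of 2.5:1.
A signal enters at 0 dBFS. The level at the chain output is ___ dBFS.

-27 dBFS

Stage 1: overshoot 40 dB → 40/4 = 10 dB → -30 dBFS; +4 dB make-up → -26 dBFS.
Stage 2: overshoot 6 dB → 6/3 = 2 dB → -30 dBFS.
Stage 3: -30 dBFS ≤ -22 dBFS, so stage 3 doesn't engage; make-up brings it to -27 dBFS.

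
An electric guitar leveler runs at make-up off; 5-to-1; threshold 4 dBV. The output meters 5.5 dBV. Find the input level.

Post-compression overshoot = 5.5 − 4 = 1.5 dB.
Undo the ratio: input overshoot = 1.5 × 5 = 7.5 dB, giving input = 11.5 dBV.

11.5 dBV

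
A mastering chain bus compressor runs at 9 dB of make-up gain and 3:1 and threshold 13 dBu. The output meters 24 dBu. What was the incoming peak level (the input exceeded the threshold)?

Stripping the +9 dB make-up gives 15 dBu at the gain stage.
That's 2 dB above the 13 dBu threshold.
Before 3:1 compression the overshoot was 2 × 3 = 6 dB, so input = 13 + 6 = 19 dBu.

19 dBu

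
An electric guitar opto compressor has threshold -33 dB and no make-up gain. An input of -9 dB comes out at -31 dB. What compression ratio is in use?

12:1

Input overshoot = -9 − (-33) = 24 dB; output overshoot = -31 − (-33) = 2 dB.
Ratio = 24 / 2 = 12.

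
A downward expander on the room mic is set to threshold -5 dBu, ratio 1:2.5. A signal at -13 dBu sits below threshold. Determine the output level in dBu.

-25 dBu

Below threshold, a 1:2.5 expander applies gain = (2.5−1)×(T − x) of attenuation.
(2.5−1) × 8 = 12 dB, so output = -13 − 12 = -25 dBu.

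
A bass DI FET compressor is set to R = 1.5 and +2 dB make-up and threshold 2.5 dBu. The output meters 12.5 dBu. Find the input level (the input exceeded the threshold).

Remove make-up: 12.5 − 2 = 10.5 dBu.
That's 8 dB above the 2.5 dBu threshold.
Before 1.5:1 compression the overshoot was 8 × 1.5 = 12 dB, so input = 2.5 + 12 = 14.5 dBu.

14.5 dBu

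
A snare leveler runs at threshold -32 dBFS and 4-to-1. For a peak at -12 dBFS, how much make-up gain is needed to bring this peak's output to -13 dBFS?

The peak compresses to -32 + 20/4 = -27 dBFS.
To reach -13 dBFS requires -13 − (-27) = 14 dB of make-up.

14 dB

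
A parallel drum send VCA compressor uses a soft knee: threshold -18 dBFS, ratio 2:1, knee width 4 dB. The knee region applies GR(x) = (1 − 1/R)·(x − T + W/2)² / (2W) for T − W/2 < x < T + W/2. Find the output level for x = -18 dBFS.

-18.25 dBFS

x − T + W/2 = -18 − (-18) + 2 = 2.
GR = (1 − 1/2) × 2² / 8 = 0.5 × 4 / 8 = 0.25 dB.
Output = -18 − 0.25 = -18.25 dBFS.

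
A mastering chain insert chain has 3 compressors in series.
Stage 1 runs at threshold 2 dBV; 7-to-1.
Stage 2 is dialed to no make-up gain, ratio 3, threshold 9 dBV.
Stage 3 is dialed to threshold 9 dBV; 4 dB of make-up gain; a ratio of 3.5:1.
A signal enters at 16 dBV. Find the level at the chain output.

8 dBV

Stage 1: overshoot 14 dB → 14/7 = 2 dB → 4 dBV.
Stage 2: 4 dBV ≤ 9 dBV, so stage 2 doesn't engage; output 4 dBV.
Stage 3: below threshold (4 ≤ 9); passes unchanged; make-up brings it to 8 dBV.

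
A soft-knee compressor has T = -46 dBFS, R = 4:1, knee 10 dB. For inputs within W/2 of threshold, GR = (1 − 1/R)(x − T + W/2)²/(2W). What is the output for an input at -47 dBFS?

-47.6 dBFS

x − T + W/2 = -47 − (-46) + 5 = 4.
GR = (1 − 1/4) × 4² / 20 = 0.75 × 16 / 20 = 0.6 dB.
Output = -47 − 0.6 = -47.6 dBFS.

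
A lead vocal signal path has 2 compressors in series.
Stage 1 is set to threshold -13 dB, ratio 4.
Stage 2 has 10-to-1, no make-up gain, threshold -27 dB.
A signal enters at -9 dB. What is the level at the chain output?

-25.5 dB

Stage 1: overshoot 4 dB → 4/4 = 1 dB → -12 dB.
Stage 2: 15 dB above -27 dB, reduced 10:1 to 1.5 dB above → -25.5 dB.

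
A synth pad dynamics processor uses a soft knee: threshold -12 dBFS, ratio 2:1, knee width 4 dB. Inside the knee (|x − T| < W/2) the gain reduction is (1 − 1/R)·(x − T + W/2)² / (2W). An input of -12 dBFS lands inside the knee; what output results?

-12.25 dBFS

x − T + W/2 = -12 − (-12) + 2 = 2.
GR = (1 − 1/2) × 2² / 8 = 0.5 × 4 / 8 = 0.25 dB.
Output = -12 − 0.25 = -12.25 dBFS.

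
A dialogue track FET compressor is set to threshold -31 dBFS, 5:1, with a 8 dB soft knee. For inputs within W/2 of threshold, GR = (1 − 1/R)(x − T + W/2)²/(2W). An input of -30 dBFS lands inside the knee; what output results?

x − T + W/2 = -30 − (-31) + 4 = 5.
GR = (1 − 1/5) × 5² / 16 = 0.8 × 25 / 16 = 1.25 dB.
Output = -30 − 1.25 = -31.25 dBFS.

-31.25 dBFS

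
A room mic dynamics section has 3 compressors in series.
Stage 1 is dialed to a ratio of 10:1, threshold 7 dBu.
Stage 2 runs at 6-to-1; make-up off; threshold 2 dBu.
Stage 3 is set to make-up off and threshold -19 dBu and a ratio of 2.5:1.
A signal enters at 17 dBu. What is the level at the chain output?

-10.2 dBu

Stage 1: overshoot 10 dB → 10/10 = 1 dB → 8 dBu.
Stage 2: 6 dB above 2 dBu, reduced 6:1 to 1 dB above → 3 dBu.
Stage 3: 22 dB above -19 dBu, reduced 2.5:1 to 8.8 dB above → -10.2 dBu.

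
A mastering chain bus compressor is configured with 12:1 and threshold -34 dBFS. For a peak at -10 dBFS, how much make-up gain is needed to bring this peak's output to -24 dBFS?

Without make-up, output = threshold + overshoot/12 = -34 + 2 = -32 dBFS.
Gap to target: 8 dB.

8 dB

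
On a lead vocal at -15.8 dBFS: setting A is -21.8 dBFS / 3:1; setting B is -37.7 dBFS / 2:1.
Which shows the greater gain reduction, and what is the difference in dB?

A: 6 dB over, compressed to 2 dB over, so 4 dB of GR.
B: 21.9 dB over, compressed to 10.95 dB over, so 10.95 dB of GR.
Difference: 6.95 dB in favour of B.

B, by 6.95 dB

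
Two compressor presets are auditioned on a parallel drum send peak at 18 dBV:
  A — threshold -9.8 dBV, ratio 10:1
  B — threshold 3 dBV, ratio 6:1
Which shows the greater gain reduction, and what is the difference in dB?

A: 27.8 dB over, compressed to 2.78 dB over, so 25.02 dB of GR.
B: 15 dB over, compressed to 2.5 dB over, so 12.5 dB of GR.
A reduces 12.52 dB more.

A, by 12.52 dB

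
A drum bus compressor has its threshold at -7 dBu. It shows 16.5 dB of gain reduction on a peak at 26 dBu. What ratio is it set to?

Input overshoot = 26 − (-7) = 33 dB.
Output overshoot = 33 − 16.5 = 16.5 dB.
Ratio = input overshoot / output overshoot = 33 / 16.5 = 2.

2:1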